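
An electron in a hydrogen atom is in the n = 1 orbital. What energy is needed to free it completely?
13.6057 eV

The ionization energy is the energy needed to remove the electron completely (n → ∞).

For hydrogen, E_n = -13.6057 eV / n².

At n = 1: E_1 = -13.6057 / 1² = -13.6057000 eV
At n = ∞: E_∞ = 0 eV

Ionization energy = E_∞ - E_1 = 0 - (-13.6057000) = 13.6057000 eV
Ionization energy ≈ 13.6057 eV

This is also called the binding energy of the electron in state n = 1.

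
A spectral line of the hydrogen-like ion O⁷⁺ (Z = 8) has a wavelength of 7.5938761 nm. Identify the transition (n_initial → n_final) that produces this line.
n = 4 → n = 2

First, find the photon energy from the wavelength (hc = 1239.84 eV·nm):
E = hc/λ = 1239.84 eV·nm / 7.5938761 nm = 163.26840 eV

The energy levels of O⁷⁺ satisfy E_n = -13.6057 × 8² / n² eV, so an emission n_i → n_f releases
ΔE = 13.6057 × 8² × (1/n_f² − 1/n_i²) eV.

Setting ΔE equal to the photon energy:
1/n_f² − 1/n_i² = 163.26840 / (13.6057 × 8²) = 0.18750000

Since 1/n_i² must be positive, we need 1/n_f² > 0.18750000, i.e. n_f ≤ 2. For each allowed n_f, solve n_i = (1/n_f² − 0.18750000)^(−1/2) and check whether it is a whole number:
  n_f = 1: 1/n_i² = 1.00000000 − 0.18750000 = 0.81250000 → n_i = 1.109  (not an integer) ✗
  n_f = 2: 1/n_i² = 0.25000000 − 0.18750000 = 0.06250000 → n_i = 4.000  → integer, n_i = 4 ✓

Only n_f = 2 gives an integer upper level, n_i = 4.

The transition is from n = 4 to n = 2 (emission).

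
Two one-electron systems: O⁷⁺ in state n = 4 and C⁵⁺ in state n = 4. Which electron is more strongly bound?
O⁷⁺ at n = 4 (E = -54.422800 eV)

Using E_n = -13.6057 Z² / n² eV:

O⁷⁺ (Z = 8) at n = 4:
E = -13.6057 × 8² / 4² = -13.6057 × 64 / 16 = -54.422800000 eV

C⁵⁺ (Z = 6) at n = 4:
E = -13.6057 × 6² / 4² = -13.6057 × 36 / 16 = -30.612825000 eV

Since -54.422800000 eV < -30.612825000 eV,
O⁷⁺ at n = 4 is more tightly bound (requires more energy to ionize).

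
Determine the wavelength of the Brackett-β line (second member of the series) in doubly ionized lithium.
291.60484 nm

The lines of a series are numbered from the longest wavelength (smallest ΔE) outward; the second line is the transition from n = n_f + 2 to n_f.
The Brackett series has all transitions ending at n_f = 4.

For Li²⁺ (Z = 3), the second line (β-line) is the jump from n = 6 to n = 4:
E_6 = -13.6057 × 3² / 6² = -3.401425000 eV
E_4 = -13.6057 × 3² / 4² = -7.653206250 eV
ΔE = E_6 - E_4 = 4.251781250 eV

λ = hc/E = 1239.84 eV·nm / 4.251781250 eV
λ = 291.60484 nm

This is the β-line of the Brackett series in Li²⁺.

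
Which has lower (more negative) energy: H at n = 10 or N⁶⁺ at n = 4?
N⁶⁺ at n = 4 (E = -41.67 eV)

Using E_n = -13.6057 Z² / n² eV:

H (Z = 1) at n = 10:
E = -13.6057 × 1² / 10² = -13.6057 × 1 / 100 = -0.13606 eV

N⁶⁺ (Z = 7) at n = 4:
E = -13.6057 × 7² / 4² = -13.6057 × 49 / 16 = -41.66746 eV

Since -41.66746 eV < -0.13606 eV,
N⁶⁺ at n = 4 is more tightly bound (requires more energy to ionize).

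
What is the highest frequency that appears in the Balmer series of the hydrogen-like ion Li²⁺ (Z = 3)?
7.40e+15 Hz

The series limit corresponds to the transition from n = ∞ to n = 2.
This is the highest energy (shortest wavelength) transition in the Balmer series.

E_∞ = 0 eV
E_2 = -13.6057 × 3² / 2² = -30.61282500 eV

Energy at series limit:
ΔE = E_∞ - E_2 = 0 - (-30.61282500) = 30.61282500 eV
E = 30.61282500 eV × (1.602177 × 10⁻¹⁹ J/eV) = 4.9047e-18 J
f = E/h = 4.9047e-18 J / (6.62607 × 10⁻³⁴ J·s) = 7.40e+15 Hz

This energy equals the ionization energy from the n = 2 state of Li²⁺.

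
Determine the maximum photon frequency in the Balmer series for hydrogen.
8.22e+14 Hz

The series limit corresponds to the transition from n = ∞ to n = 2.
This is the highest energy (shortest wavelength) transition in the Balmer series.

E_∞ = 0 eV
E_2 = -13.6057 / 2² = -3.401425 eV

Energy at series limit:
ΔE = E_∞ - E_2 = 0 - (-3.401425) = 3.401425 eV
E = 3.401425 eV × (1.602177 × 10⁻¹⁹ J/eV) = 5.4497e-19 J
f = E/h = 5.4497e-19 J / (6.62607 × 10⁻³⁴ J·s) = 8.22e+14 Hz

This energy equals the ionization energy from the n = 2 state of hydrogen.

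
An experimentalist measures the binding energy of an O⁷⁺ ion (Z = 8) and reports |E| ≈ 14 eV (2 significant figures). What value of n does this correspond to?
n = 8

The exact energy levels follow E_n = -13.6057 Z² / n² eV with Z = 8.

The measured value (-14 eV) is reported to only 2 significant figures, so we must test candidate n values and see which one matches to that precision.

Candidate energies:
  n = 6:  E = -13.6057 × 8² / 6² = -24.18791 eV
  n = 7:  E = -13.6057 × 8² / 7² = -17.77071 eV
  n = 8:  E = -13.6057 × 8² / 8² = -13.60570 eV  ← matches
  n = 9:  E = -13.6057 × 8² / 9² = -10.75018 eV
  n = 10:  E = -13.6057 × 8² / 10² = -8.70765 eV

Checking against the measurement of -14 eV (2 sig figs), only n = 8 agrees:
E_8 = -13.60570 eV, which rounds to -14 eV ✓

Therefore n = 8.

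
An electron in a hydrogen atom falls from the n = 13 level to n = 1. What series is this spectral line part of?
Lyman series

The spectral series in hydrogen are named based on the final (lower) energy level:
- Lyman series: n_final = 1 (ultraviolet)
- Balmer series: n_final = 2 (visible/near-UV)
- Paschen series: n_final = 3 (infrared)
- Brackett series: n_final = 4 (infrared)
- Pfund series: n_final = 5 (far infrared)

Since this transition ends at n = 1, it belongs to the Lyman series.

For reference, this 13 → 1 line has photon energy
ΔE = 13.6057 eV × (1/1² - 1/13²) = 13.52519290 eV,
corresponding to wavelength λ = hc/ΔE = 1239.84 eV·nm / 13.52519290 eV = 91.668933 nm in the ultraviolet region.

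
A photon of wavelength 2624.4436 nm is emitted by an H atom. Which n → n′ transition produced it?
n = 6 → n = 4

First, find the photon energy from the wavelength (hc = 1239.84 eV·nm):
E = hc/λ = 1239.84 eV·nm / 2624.4436 nm = 0.47242014 eV

The energy levels of hydrogen satisfy E_n = -13.6057 / n² eV, so an emission n_i → n_f releases
ΔE = 13.6057 × (1/n_f² − 1/n_i²) eV.

Setting ΔE equal to the photon energy:
1/n_f² − 1/n_i² = 0.47242014 / 13.6057 = 0.034722222

Since 1/n_i² must be positive, we need 1/n_f² > 0.034722222, i.e. n_f ≤ 5. For each allowed n_f, solve n_i = (1/n_f² − 0.034722222)^(−1/2) and check whether it is a whole number:
  n_f = 1: 1/n_i² = 1.000000000 − 0.034722222 = 0.965277778 → n_i = 1.018  (not an integer) ✗
  n_f = 2: 1/n_i² = 0.250000000 − 0.034722222 = 0.215277778 → n_i = 2.155  (not an integer) ✗
  n_f = 3: 1/n_i² = 0.111111111 − 0.034722222 = 0.076388889 → n_i = 3.618  (not an integer) ✗
  n_f = 4: 1/n_i² = 0.062500000 − 0.034722222 = 0.027777778 → n_i = 6.000  → integer, n_i = 6 ✓
  n_f = 5: 1/n_i² = 0.040000000 − 0.034722222 = 0.005277778 → n_i = 13.765  (not an integer) ✗

Only n_f = 4 gives an integer upper level, n_i = 6.

The transition is from n = 6 to n = 4 (emission).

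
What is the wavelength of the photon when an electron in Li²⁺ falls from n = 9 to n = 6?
656.11089 nm

First, find the transition energy using E_n = -13.6057 Z² / n² eV:
E_9 = -13.6057 × 3² / 9² = -1.511744444 eV
E_6 = -13.6057 × 3² / 6² = -3.401425000 eV

Photon energy: |ΔE| = |E_6 - E_9| = 1.889680556 eV

Convert to wavelength using E = hc/λ with hc = 1239.84 eV·nm:
λ = hc/E = 1239.84 eV·nm / 1.889680556 eV
λ = 656.11089 nm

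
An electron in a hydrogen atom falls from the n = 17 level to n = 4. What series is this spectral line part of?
Brackett series

The spectral series in hydrogen are named based on the final (lower) energy level:
- Lyman series: n_final = 1 (ultraviolet)
- Balmer series: n_final = 2 (visible/near-UV)
- Paschen series: n_final = 3 (infrared)
- Brackett series: n_final = 4 (infrared)
- Pfund series: n_final = 5 (far infrared)

Since this transition ends at n = 4, it belongs to the Brackett series.

For reference, this 17 → 4 line has photon energy
ΔE = 13.6057 eV × (1/4² - 1/17²) = 0.80327770 eV,
corresponding to wavelength λ = hc/ΔE = 1239.84 eV·nm / 0.80327770 eV = 1543.48 nm in the infrared region.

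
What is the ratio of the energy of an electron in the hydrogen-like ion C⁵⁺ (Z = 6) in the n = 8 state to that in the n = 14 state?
3.0625

Using E_n = -13.6057 Z² / n² eV with Z = 6:

E_8 = -13.6057 × 6² / 8² = -489.8052 / 64 = -7.6532062500 eV
E_14 = -13.6057 × 6² / 14² = -489.8052 / 196 = -2.4990061224 eV

The ratio is:
E_8/E_14 = (-7.6532062500) / (-2.4990061224)
E_8/E_14 = (-489.8052/64) / (-489.8052/196)
E_8/E_14 = 196/64
E_8/E_14 = 3.0625
(Note: the Z² factors cancel in the ratio.)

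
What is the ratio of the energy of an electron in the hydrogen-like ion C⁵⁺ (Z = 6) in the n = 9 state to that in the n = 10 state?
1.234568

Using E_n = -13.6057 Z² / n² eV with Z = 6:

E_9 = -13.6057 × 6² / 9² = -489.8052 / 81 = -6.046977777778 eV
E_10 = -13.6057 × 6² / 10² = -489.8052 / 100 = -4.898052000000 eV

The ratio is:
E_9/E_10 = (-6.046977777778) / (-4.898052000000)
E_9/E_10 = (-489.8052/81) / (-489.8052/100)
E_9/E_10 = 100/81
E_9/E_10 = 1.234568
(Note: the Z² factors cancel in the ratio.)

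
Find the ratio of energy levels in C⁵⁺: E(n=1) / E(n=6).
36.00000

Using E_n = -13.6057 Z² / n² eV with Z = 6:

E_1 = -13.6057 × 6² / 1² = -489.8052 / 1 = -489.80520000000 eV
E_6 = -13.6057 × 6² / 6² = -489.8052 / 36 = -13.60570000000 eV

The ratio is:
E_1/E_6 = (-489.80520000000) / (-13.60570000000)
E_1/E_6 = (-489.8052/1) / (-489.8052/36)
E_1/E_6 = 36/1
E_1/E_6 = 36.00000
(Note: the Z² factors cancel in the ratio.)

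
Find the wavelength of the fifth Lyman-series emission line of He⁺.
23.433 nm

The lines of a series are numbered from the longest wavelength (smallest ΔE) outward; the fifth line is the transition from n = n_f + 5 to n_f.
The Lyman series has all transitions ending at n_f = 1.

For He⁺ (Z = 2), the fifth line (ε-line) is the jump from n = 6 to n = 1:
E_6 = -13.6057 × 2² / 6² = -1.51174 eV
E_1 = -13.6057 × 2² / 1² = -54.42280 eV
ΔE = E_6 - E_1 = 52.91106 eV

λ = hc/E = 1239.84 eV·nm / 52.91106 eV
λ = 23.433 nm

This is the ε-line of the Lyman series in He⁺.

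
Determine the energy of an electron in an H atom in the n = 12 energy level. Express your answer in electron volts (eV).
-0.094484 eV

The energy levels of a hydrogen-like atom are given by:
E_n = -13.6057 eV / n²

For n = 12:
E_12 = -13.6057 eV / 12²
E_12 = -13.6057 eV / 144
E_12 = -0.094484 eV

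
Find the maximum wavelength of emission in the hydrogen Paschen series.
1874.603 nm

The longest wavelength corresponds to the smallest energy transition in the series.
The Paschen series has all transitions ending at n_f = 3.

For H, the first line (α-line) is the jump from n = 4 to n = 3:
E_4 = -13.6057 / 4² = -0.850356250 eV
E_3 = -13.6057 / 3² = -1.511744444 eV
ΔE = E_4 - E_3 = 0.661388194 eV

λ = hc/E = 1239.84 eV·nm / 0.661388194 eV
λ = 1874.603 nm

This is the α-line of the Paschen series in H.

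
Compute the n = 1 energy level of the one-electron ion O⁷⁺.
-870.765 eV

For hydrogen-like ions, the energy levels scale with Z²:
E_n = -13.6057 Z² / n² eV

For O⁷⁺ (Z = 8) at n = 1:
E_1 = -13.6057 × 8² / 1²
E_1 = -13.6057 × 64 / 1
E_1 = -870.7648 / 1
E_1 = -870.765 eV

The energy is 64 times more negative than hydrogen at the same n due to the stronger nuclear charge.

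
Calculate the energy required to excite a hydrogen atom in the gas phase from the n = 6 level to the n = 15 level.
0.317466 eV

The energy levels of a hydrogen-like atom are E_n = -13.6057 eV / n².

Energy at n = 6: E_6 = -13.6057 / 6² = -0.377936111 eV
Energy at n = 15: E_15 = -13.6057 / 15² = -0.060469778 eV

The excitation energy is the difference:
ΔE = E_15 - E_6
ΔE = -0.060469778 - (-0.377936111)
ΔE = 0.317466 eV

Since this is positive, energy must be absorbed (photon absorption).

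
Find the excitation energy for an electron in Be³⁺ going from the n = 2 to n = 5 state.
45.715152 eV

The energy levels of a hydrogen-like atom are E_n = -13.6057 Z² eV / n².

Energy at n = 2: E_2 = -13.6057 × 4² / 2² = -54.422800000 eV
Energy at n = 5: E_5 = -13.6057 × 4² / 5² = -8.707648000 eV

The excitation energy is the difference:
ΔE = E_5 - E_2
ΔE = -8.707648000 - (-54.422800000)
ΔE = 45.715152 eV

Since this is positive, energy must be absorbed (photon absorption).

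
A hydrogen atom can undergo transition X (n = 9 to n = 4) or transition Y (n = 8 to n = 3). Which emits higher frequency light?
8 → 3

Calculate the energy for each transition:

Transition 9 → 4:
ΔE₁ = |E_4 - E_9| = |-13.6057/4² - (-13.6057/9²)|
ΔE₁ = |-0.85035625000 - (-0.16797160494)| = 0.68238465 eV

Transition 8 → 3:
ΔE₂ = |E_3 - E_8| = |-13.6057/3² - (-13.6057/8²)|
ΔE₂ = |-1.51174444444 - (-0.21258906250)| = 1.29915538 eV

Since 1.29915538 eV > 0.68238465 eV, the transition 8 → 3 emits the more energetic photon.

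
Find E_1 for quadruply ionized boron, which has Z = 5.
-340.1425 eV

For hydrogen-like ions, the energy levels scale with Z²:
E_n = -13.6057 Z² / n² eV

For B⁴⁺ (Z = 5) at n = 1:
E_1 = -13.6057 × 5² / 1²
E_1 = -13.6057 × 25 / 1
E_1 = -340.1425 / 1
E_1 = -340.1425 eV

The energy is 25 times more negative than hydrogen at the same n due to the stronger nuclear charge.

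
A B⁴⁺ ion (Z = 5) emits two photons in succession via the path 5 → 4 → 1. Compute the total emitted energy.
326.53680 eV

The energy levels of B⁴⁺ are E_n = -13.6057 × 5² / n² eV.

First transition (5 → 4):
ΔE₁ = |E_4 - E_5|
ΔE₁ = |-21.25890625000 - (-13.60570000000)| = 7.65320625 eV

Second transition (4 → 1):
ΔE₂ = |E_1 - E_4|
ΔE₂ = |-340.14250000000 - (-21.25890625000)| = 318.88359375 eV

Total energy released:
E_total = ΔE₁ + ΔE₂ = 7.65320625 + 318.88359375 = 326.53680 eV

Note: This equals the direct transition 5 → 1: 326.53680 eV ✓
Energy is conserved regardless of the path taken.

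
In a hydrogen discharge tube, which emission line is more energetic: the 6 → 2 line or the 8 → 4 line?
6 → 2

Calculate the energy for each transition:

Transition 6 → 2:
ΔE₁ = |E_2 - E_6| = |-13.6057/2² - (-13.6057/6²)|
ΔE₁ = |-3.401425000000 - (-0.377936111111)| = 3.023488889 eV

Transition 8 → 4:
ΔE₂ = |E_4 - E_8| = |-13.6057/4² - (-13.6057/8²)|
ΔE₂ = |-0.850356250000 - (-0.212589062500)| = 0.637767188 eV

Since 3.023488889 eV > 0.637767188 eV, the transition 6 → 2 emits the more energetic photon.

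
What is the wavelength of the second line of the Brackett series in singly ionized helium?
656.1109 nm

The lines of a series are numbered from the longest wavelength (smallest ΔE) outward; the second line is the transition from n = n_f + 2 to n_f.
The Brackett series has all transitions ending at n_f = 4.

For He⁺ (Z = 2), the second line (β-line) is the jump from n = 6 to n = 4:
E_6 = -13.6057 × 2² / 6² = -1.51174444 eV
E_4 = -13.6057 × 2² / 4² = -3.40142500 eV
ΔE = E_6 - E_4 = 1.88968056 eV

λ = hc/E = 1239.84 eV·nm / 1.88968056 eV
λ = 656.1109 nm

This is the β-line of the Brackett series in He⁺.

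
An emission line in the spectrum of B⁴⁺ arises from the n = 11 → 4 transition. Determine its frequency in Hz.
4.4607e+15 Hz

First, find the transition energy:
E_11 = -13.6057 × 5² / 11² = -2.81109504 eV
E_4 = -13.6057 × 5² / 4² = -21.25890625 eV
|ΔE| = |E_4 - E_11| = 18.44781121 eV

Convert to Joules: E = 18.44781121 eV × (1.602177 × 10⁻¹⁹ J/eV) = 2.955666e-18 J

Using E = hf:
f = E/h = 2.955666e-18 J / (6.62607 × 10⁻³⁴ J·s)
f = 4.4607e+15 Hz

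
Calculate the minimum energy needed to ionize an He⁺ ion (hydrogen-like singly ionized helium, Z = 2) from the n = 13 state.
0.322028 eV

The ionization energy is the energy needed to remove the electron completely (n → ∞).

For a hydrogen-like ion with Z = 2, E_n = -13.6057 Z² / n² eV.

At n = 13: E_13 = -13.6057 × 2² / 13² = -0.322028402 eV
At n = ∞: E_∞ = 0 eV

Ionization energy = E_∞ - E_13 = 0 - (-0.322028402) = 0.322028402 eV
Ionization energy ≈ 0.322028 eV

This is also called the binding energy of the electron in state n = 13.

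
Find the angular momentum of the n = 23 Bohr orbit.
2.426e-33 J·s (or 23ℏ)

In the Bohr model, angular momentum is quantized:
L = nℏ

where ℏ = h/(2π) = 1.05457e-34 J·s

For n = 23:
L = 23 × 1.05457e-34 J·s
L = 2.426e-33 J·s

This can also be written as L = 23ℏ.
The angular momentum is an integer multiple of the reduced Planck constant.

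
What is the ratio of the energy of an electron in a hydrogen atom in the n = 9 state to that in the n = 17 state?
3.57

Using E_n = -13.6057 Z² / n² eV with Z = 1:

E_9 = -13.6057 / 9² = -13.6057 / 81 = -0.16797160 eV
E_17 = -13.6057 / 17² = -13.6057 / 289 = -0.04707855 eV

The ratio is:
E_9/E_17 = (-0.16797160) / (-0.04707855)
E_9/E_17 = (-13.6057/81) / (-13.6057/289)
E_9/E_17 = 289/81
E_9/E_17 = 3.57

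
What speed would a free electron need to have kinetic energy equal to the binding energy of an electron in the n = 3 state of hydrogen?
7.29231e+05 m/s (or 0.24325% of c)

The binding energy at n = 3 for hydrogen is:
E_3 = -13.6057/3² = -1.51174444 eV
|E_3| = 1.51174444 eV

Convert to Joules:
KE = 1.51174444 eV × (1.602177 × 10⁻¹⁹ J/eV) = 2.4220822e-19 J

Using KE = ½mv²:
v = √(2·KE/m_e)
v = √(2 × 2.4220822e-19 J / 9.10938 × 10⁻³¹ kg)
v = 7.29231e+05 m/s

This is approximately 0.24325% the speed of light.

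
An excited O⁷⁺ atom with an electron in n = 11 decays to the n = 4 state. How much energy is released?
47.22640 eV

The energy levels are E_n = -13.6057 Z² eV / n².

Energy at n = 11: E_11 = -13.6057 × 8² / 11² = -7.19640331 eV
Energy at n = 4: E_4 = -13.6057 × 8² / 4² = -54.42280000 eV

For emission (electron falling to lower state), the photon energy is:
E_photon = E_11 - E_4 = |-7.19640331 - (-54.42280000)|
E_photon = 47.22640 eV

This energy is carried away by the emitted photon.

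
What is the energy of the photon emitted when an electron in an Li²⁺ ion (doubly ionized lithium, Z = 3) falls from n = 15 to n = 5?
4.35382 eV

The energy levels are E_n = -13.6057 Z² eV / n².

Energy at n = 15: E_15 = -13.6057 × 3² / 15² = -0.54422800 eV
Energy at n = 5: E_5 = -13.6057 × 3² / 5² = -4.89805200 eV

For emission (electron falling to lower state), the photon energy is:
E_photon = E_15 - E_5 = |-0.54422800 - (-4.89805200)|
E_photon = 4.35382 eV

This energy is carried away by the emitted photon.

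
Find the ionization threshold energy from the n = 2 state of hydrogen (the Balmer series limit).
3.401 eV

The series limit corresponds to the transition from n = ∞ to n = 2.
This is the highest energy (shortest wavelength) transition in the Balmer series.

E_∞ = 0 eV
E_2 = -13.6057 / 2² = -3.401 eV

Energy at series limit:
ΔE = E_∞ - E_2 = 0 - (-3.401) = 3.401 eV

This energy equals the ionization energy from the n = 2 state of hydrogen.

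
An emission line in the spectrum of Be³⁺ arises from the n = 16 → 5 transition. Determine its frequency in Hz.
1.90e+15 Hz

First, find the transition energy:
E_16 = -13.6057 × 4² / 16² = -0.85035625 eV
E_5 = -13.6057 × 4² / 5² = -8.70764800 eV
|ΔE| = |E_5 - E_16| = 7.85729175 eV

Convert to Joules: E = 7.85729175 eV × (1.602177 × 10⁻¹⁹ J/eV) = 1.2589e-18 J

Using E = hf:
f = E/h = 1.2589e-18 J / (6.62607 × 10⁻³⁴ J·s)
f = 1.90e+15 Hz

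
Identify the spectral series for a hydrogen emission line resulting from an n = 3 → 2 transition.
Balmer series

The spectral series in hydrogen are named based on the final (lower) energy level:
- Lyman series: n_final = 1 (ultraviolet)
- Balmer series: n_final = 2 (visible/near-UV)
- Paschen series: n_final = 3 (infrared)
- Brackett series: n_final = 4 (infrared)
- Pfund series: n_final = 5 (far infrared)

Since this transition ends at n = 2, it belongs to the Balmer series.

For reference, this 3 → 2 line has photon energy
ΔE = 13.6057 eV × (1/2² - 1/3²) = 1.889681 eV,
corresponding to wavelength λ = hc/ΔE = 1239.84 eV·nm / 1.889681 eV = 656.11 nm in the visible/near-UV region.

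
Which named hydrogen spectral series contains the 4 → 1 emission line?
Lyman series

The spectral series in hydrogen are named based on the final (lower) energy level:
- Lyman series: n_final = 1 (ultraviolet)
- Balmer series: n_final = 2 (visible/near-UV)
- Paschen series: n_final = 3 (infrared)
- Brackett series: n_final = 4 (infrared)
- Pfund series: n_final = 5 (far infrared)

Since this transition ends at n = 1, it belongs to the Lyman series.

For reference, this 4 → 1 line has photon energy
ΔE = 13.6057 eV × (1/1² - 1/4²) = 12.7553438 eV,
corresponding to wavelength λ = hc/ΔE = 1239.84 eV·nm / 12.7553438 eV = 97.20161 nm in the ultraviolet region.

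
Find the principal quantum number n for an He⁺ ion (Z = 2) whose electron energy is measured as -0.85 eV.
n = 8

The exact energy levels follow E_n = -13.6057 Z² / n² eV with Z = 2.

The measured value (-0.85 eV) is reported to only 2 significant figures, so we must test candidate n values and see which one matches to that precision.

Candidate energies:
  n = 6:  E = -13.6057 × 2² / 6² = -1.51174 eV
  n = 7:  E = -13.6057 × 2² / 7² = -1.11067 eV
  n = 8:  E = -13.6057 × 2² / 8² = -0.85036 eV  ← matches
  n = 9:  E = -13.6057 × 2² / 9² = -0.67189 eV
  n = 10:  E = -13.6057 × 2² / 10² = -0.54423 eV

Checking against the measurement of -0.85 eV (2 sig figs), only n = 8 agrees:
E_8 = -0.85036 eV, which rounds to -0.85 eV ✓

Therefore n = 8.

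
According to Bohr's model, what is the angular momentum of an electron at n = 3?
3.1637e-34 J·s (or 3ℏ)

In the Bohr model, angular momentum is quantized:
L = nℏ

where ℏ = h/(2π) = 1.054572e-34 J·s

For n = 3:
L = 3 × 1.054572e-34 J·s
L = 3.1637e-34 J·s

This can also be written as L = 3ℏ.
The angular momentum is an integer multiple of the reduced Planck constant.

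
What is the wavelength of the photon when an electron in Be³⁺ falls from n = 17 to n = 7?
336.053 nm

First, find the transition energy using E_n = -13.6057 Z² / n² eV:
E_17 = -13.6057 × 4² / 17² = -0.7532567 eV
E_7 = -13.6057 × 4² / 7² = -4.4426776 eV

Photon energy: |ΔE| = |E_7 - E_17| = 3.6894209 eV

Convert to wavelength using E = hc/λ with hc = 1239.84 eV·nm:
λ = hc/E = 1239.84 eV·nm / 3.6894209 eV
λ = 336.053 nm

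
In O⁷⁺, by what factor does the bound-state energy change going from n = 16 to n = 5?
10.24

Using E_n = -13.6057 Z² / n² eV with Z = 8:

E_5 = -13.6057 × 8² / 5² = -870.7648 / 25 = -34.83059200 eV
E_16 = -13.6057 × 8² / 16² = -870.7648 / 256 = -3.40142500 eV

The ratio is:
E_5/E_16 = (-34.83059200) / (-3.40142500)
E_5/E_16 = (-870.7648/25) / (-870.7648/256)
E_5/E_16 = 256/25
E_5/E_16 = 10.24
(Note: the Z² factors cancel in the ratio.)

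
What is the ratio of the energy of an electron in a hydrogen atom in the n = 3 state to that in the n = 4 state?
1.777778

Using E_n = -13.6057 Z² / n² eV with Z = 1:

E_3 = -13.6057 / 3² = -13.6057 / 9 = -1.511744444444 eV
E_4 = -13.6057 / 4² = -13.6057 / 16 = -0.850356250000 eV

The ratio is:
E_3/E_4 = (-1.511744444444) / (-0.850356250000)
E_3/E_4 = (-13.6057/9) / (-13.6057/16)
E_3/E_4 = 16/9
E_3/E_4 = 1.777778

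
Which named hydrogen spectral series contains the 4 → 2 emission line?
Balmer series

The spectral series in hydrogen are named based on the final (lower) energy level:
- Lyman series: n_final = 1 (ultraviolet)
- Balmer series: n_final = 2 (visible/near-UV)
- Paschen series: n_final = 3 (infrared)
- Brackett series: n_final = 4 (infrared)
- Pfund series: n_final = 5 (far infrared)

Since this transition ends at n = 2, it belongs to the Balmer series.

For reference, this 4 → 2 line has photon energy
ΔE = 13.6057 eV × (1/2² - 1/4²) = 2.55106875 eV,
corresponding to wavelength λ = hc/ΔE = 1239.84 eV·nm / 2.55106875 eV = 486.0081 nm in the visible/near-UV region.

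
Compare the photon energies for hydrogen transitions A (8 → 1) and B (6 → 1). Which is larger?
8 → 1

Calculate the energy for each transition:

Transition 8 → 1:
ΔE₁ = |E_1 - E_8| = |-13.6057/1² - (-13.6057/8²)|
ΔE₁ = |-13.60570000 - (-0.21258906)| = 13.39311 eV

Transition 6 → 1:
ΔE₂ = |E_1 - E_6| = |-13.6057/1² - (-13.6057/6²)|
ΔE₂ = |-13.60570000 - (-0.37793611)| = 13.22776 eV

Since 13.39311 eV > 13.22776 eV, the transition 8 → 1 emits the more energetic photon.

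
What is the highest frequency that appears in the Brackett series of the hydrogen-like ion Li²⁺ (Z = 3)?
1.85e+15 Hz

The series limit corresponds to the transition from n = ∞ to n = 4.
This is the highest energy (shortest wavelength) transition in the Brackett series.

E_∞ = 0 eV
E_4 = -13.6057 × 3² / 4² = -7.65321 eV

Energy at series limit:
ΔE = E_∞ - E_4 = 0 - (-7.65321) = 7.65321 eV
E = 7.65321 eV × (1.602177 × 10⁻¹⁹ J/eV) = 1.2262e-18 J
f = E/h = 1.2262e-18 J / (6.62607 × 10⁻³⁴ J·s) = 1.85e+15 Hz

This energy equals the ionization energy from the n = 4 state of Li²⁺.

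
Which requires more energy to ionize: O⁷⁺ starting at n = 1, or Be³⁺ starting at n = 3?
O⁷⁺ at n = 1 (E = -870.764800 eV)

Using E_n = -13.6057 Z² / n² eV:

O⁷⁺ (Z = 8) at n = 1:
E = -13.6057 × 8² / 1² = -13.6057 × 64 / 1 = -870.764800000 eV

Be³⁺ (Z = 4) at n = 3:
E = -13.6057 × 4² / 3² = -13.6057 × 16 / 9 = -24.187911111 eV

Since -870.764800000 eV < -24.187911111 eV,
O⁷⁺ at n = 1 is more tightly bound (requires more energy to ionize).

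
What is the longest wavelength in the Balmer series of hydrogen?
656.11089 nm

The longest wavelength corresponds to the smallest energy transition in the series.
The Balmer series has all transitions ending at n_f = 2.

For H, the first line (α-line) is the jump from n = 3 to n = 2:
E_3 = -13.6057 / 3² = -1.511744444 eV
E_2 = -13.6057 / 2² = -3.401425000 eV
ΔE = E_3 - E_2 = 1.889680556 eV

λ = hc/E = 1239.84 eV·nm / 1.889680556 eV
λ = 656.11089 nm

This is the α-line of the Balmer series in H.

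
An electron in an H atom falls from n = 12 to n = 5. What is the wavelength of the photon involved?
2756.77 nm

First, find the transition energy using E_n = -13.6057 / n² eV:
E_12 = -13.6057 / 12² = -0.09448403 eV
E_5 = -13.6057 / 5² = -0.54422800 eV

Photon energy: |ΔE| = |E_5 - E_12| = 0.44974397 eV

Convert to wavelength using E = hc/λ with hc = 1239.84 eV·nm:
λ = hc/E = 1239.84 eV·nm / 0.44974397 eV
λ = 2756.77 nm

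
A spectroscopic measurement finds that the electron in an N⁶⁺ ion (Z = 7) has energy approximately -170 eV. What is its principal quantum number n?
n = 2

The exact energy levels follow E_n = -13.6057 Z² / n² eV with Z = 7.

The measured value (-170 eV) is reported to only 2 significant figures, so we must test candidate n values and see which one matches to that precision.

Candidate energies:
  n = 1:  E = -13.6057 × 7² / 1² = -666.67930 eV
  n = 2:  E = -13.6057 × 7² / 2² = -166.66983 eV  ← matches
  n = 3:  E = -13.6057 × 7² / 3² = -74.07548 eV
  n = 4:  E = -13.6057 × 7² / 4² = -41.66746 eV

Checking against the measurement of -170 eV (2 sig figs), only n = 2 agrees:
E_2 = -166.66983 eV, which rounds to -170 eV ✓

Therefore n = 2.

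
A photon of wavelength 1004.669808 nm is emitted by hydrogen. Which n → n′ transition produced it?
n = 7 → n = 3

First, find the photon energy from the wavelength (hc = 1239.84 eV·nm):
E = hc/λ = 1239.84 eV·nm / 1004.669808 nm = 1.2340771 eV

The energy levels of hydrogen satisfy E_n = -13.6057 / n² eV, so an emission n_i → n_f releases
ΔE = 13.6057 × (1/n_f² − 1/n_i²) eV.

Setting ΔE equal to the photon energy:
1/n_f² − 1/n_i² = 1.2340771 / 13.6057 = 0.090702948

Since 1/n_i² must be positive, we need 1/n_f² > 0.090702948, i.e. n_f ≤ 3. For each allowed n_f, solve n_i = (1/n_f² − 0.090702948)^(−1/2) and check whether it is a whole number:
  n_f = 1: 1/n_i² = 1.000000000 − 0.090702948 = 0.909297052 → n_i = 1.049  (not an integer) ✗
  n_f = 2: 1/n_i² = 0.250000000 − 0.090702948 = 0.159297052 → n_i = 2.506  (not an integer) ✗
  n_f = 3: 1/n_i² = 0.111111111 − 0.090702948 = 0.020408163 → n_i = 7.000  → integer, n_i = 7 ✓

Only n_f = 3 gives an integer upper level, n_i = 7.

The transition is from n = 7 to n = 3 (emission).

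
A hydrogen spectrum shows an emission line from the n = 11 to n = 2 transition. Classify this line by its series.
Balmer series

The spectral series in hydrogen are named based on the final (lower) energy level:
- Lyman series: n_final = 1 (ultraviolet)
- Balmer series: n_final = 2 (visible/near-UV)
- Paschen series: n_final = 3 (infrared)
- Brackett series: n_final = 4 (infrared)
- Pfund series: n_final = 5 (far infrared)

Since this transition ends at n = 2, it belongs to the Balmer series.

For reference, this 11 → 2 line has photon energy
ΔE = 13.6057 eV × (1/2² - 1/11²) = 3.2889811983 eV,
corresponding to wavelength λ = hc/ΔE = 1239.84 eV·nm / 3.2889811983 eV = 376.967798 nm in the visible/near-UV region.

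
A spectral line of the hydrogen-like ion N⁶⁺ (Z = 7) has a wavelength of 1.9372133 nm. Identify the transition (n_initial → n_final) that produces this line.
n = 5 → n = 1

First, find the photon energy from the wavelength (hc = 1239.84 eV·nm):
E = hc/λ = 1239.84 eV·nm / 1.9372133 nm = 640.01212 eV

The energy levels of N⁶⁺ satisfy E_n = -13.6057 × 7² / n² eV, so an emission n_i → n_f releases
ΔE = 13.6057 × 7² × (1/n_f² − 1/n_i²) eV.

Setting ΔE equal to the photon energy:
1/n_f² − 1/n_i² = 640.01212 / (13.6057 × 7²) = 0.95999999

Since 1/n_i² must be positive, we need 1/n_f² > 0.95999999, i.e. n_f ≤ 1. For each allowed n_f, solve n_i = (1/n_f² − 0.95999999)^(−1/2) and check whether it is a whole number:
  n_f = 1: 1/n_i² = 1.00000000 − 0.95999999 = 0.04000001 → n_i = 5.000  → integer, n_i = 5 ✓

Only n_f = 1 gives an integer upper level, n_i = 5.

The transition is from n = 5 to n = 1 (emission).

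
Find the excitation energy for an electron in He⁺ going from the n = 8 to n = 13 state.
0.528 eV

The energy levels of a hydrogen-like atom are E_n = -13.6057 Z² eV / n².

Energy at n = 8: E_8 = -13.6057 × 2² / 8² = -0.850356 eV
Energy at n = 13: E_13 = -13.6057 × 2² / 13² = -0.322028 eV

The excitation energy is the difference:
ΔE = E_13 - E_8
ΔE = -0.322028 - (-0.850356)
ΔE = 0.528 eV

Since this is positive, energy must be absorbed (photon absorption).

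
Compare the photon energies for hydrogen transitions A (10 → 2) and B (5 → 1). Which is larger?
5 → 1

Calculate the energy for each transition:

Transition 10 → 2:
ΔE₁ = |E_2 - E_10| = |-13.6057/2² - (-13.6057/10²)|
ΔE₁ = |-3.401425000000 - (-0.136057000000)| = 3.265368000 eV

Transition 5 → 1:
ΔE₂ = |E_1 - E_5| = |-13.6057/1² - (-13.6057/5²)|
ΔE₂ = |-13.605700000000 - (-0.544228000000)| = 13.061472000 eV

Since 13.061472000 eV > 3.265368000 eV, the transition 5 → 1 emits the more energetic photon.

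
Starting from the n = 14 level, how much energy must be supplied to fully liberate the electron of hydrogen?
0.069417 eV

The ionization energy is the energy needed to remove the electron completely (n → ∞).

For hydrogen, E_n = -13.6057 eV / n².

At n = 14: E_14 = -13.6057 / 14² = -0.069416837 eV
At n = ∞: E_∞ = 0 eV

Ionization energy = E_∞ - E_14 = 0 - (-0.069416837) = 0.069416837 eV
Ionization energy ≈ 0.069417 eV

This is also called the binding energy of the electron in state n = 14.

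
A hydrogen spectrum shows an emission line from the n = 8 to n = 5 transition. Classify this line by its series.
Pfund series

The spectral series in hydrogen are named based on the final (lower) energy level:
- Lyman series: n_final = 1 (ultraviolet)
- Balmer series: n_final = 2 (visible/near-UV)
- Paschen series: n_final = 3 (infrared)
- Brackett series: n_final = 4 (infrared)
- Pfund series: n_final = 5 (far infrared)

Since this transition ends at n = 5, it belongs to the Pfund series.

For reference, this 8 → 5 line has photon energy
ΔE = 13.6057 eV × (1/5² - 1/8²) = 0.3316389375 eV,
corresponding to wavelength λ = hc/ΔE = 1239.84 eV·nm / 0.3316389375 eV = 3738.5236 nm in the far infrared region.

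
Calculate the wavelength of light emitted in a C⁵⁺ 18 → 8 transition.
201.88028 nm

First, find the transition energy using E_n = -13.6057 Z² / n² eV:
E_18 = -13.6057 × 6² / 18² = -1.511744444 eV
E_8 = -13.6057 × 6² / 8² = -7.653206250 eV

Photon energy: |ΔE| = |E_8 - E_18| = 6.141461806 eV

Convert to wavelength using E = hc/λ with hc = 1239.84 eV·nm:
λ = hc/E = 1239.84 eV·nm / 6.141461806 eV
λ = 201.88028 nm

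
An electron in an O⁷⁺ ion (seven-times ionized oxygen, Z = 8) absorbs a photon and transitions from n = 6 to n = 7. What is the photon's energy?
6.417 eV

The energy levels of a hydrogen-like atom are E_n = -13.6057 Z² eV / n².

Energy at n = 6: E_6 = -13.6057 × 8² / 6² = -24.187911 eV
Energy at n = 7: E_7 = -13.6057 × 8² / 7² = -17.770710 eV

The excitation energy is the difference:
ΔE = E_7 - E_6
ΔE = -17.770710 - (-24.187911)
ΔE = 6.417 eV

Since this is positive, energy must be absorbed (photon absorption).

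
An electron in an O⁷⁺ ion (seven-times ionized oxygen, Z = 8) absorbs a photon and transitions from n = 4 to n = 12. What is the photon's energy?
48.376 eV

The energy levels of a hydrogen-like atom are E_n = -13.6057 Z² eV / n².

Energy at n = 4: E_4 = -13.6057 × 8² / 4² = -54.422800 eV
Energy at n = 12: E_12 = -13.6057 × 8² / 12² = -6.046978 eV

The excitation energy is the difference:
ΔE = E_12 - E_4
ΔE = -6.046978 - (-54.422800)
ΔE = 48.376 eV

Since this is positive, energy must be absorbed (photon absorption).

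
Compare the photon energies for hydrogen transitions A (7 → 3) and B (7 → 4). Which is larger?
7 → 3

Calculate the energy for each transition:

Transition 7 → 3:
ΔE₁ = |E_3 - E_7| = |-13.6057/3² - (-13.6057/7²)|
ΔE₁ = |-1.51174444444 - (-0.27766734694)| = 1.23407710 eV

Transition 7 → 4:
ΔE₂ = |E_4 - E_7| = |-13.6057/4² - (-13.6057/7²)|
ΔE₂ = |-0.85035625000 - (-0.27766734694)| = 0.57268890 eV

Since 1.23407710 eV > 0.57268890 eV, the transition 7 → 3 emits the more energetic photon.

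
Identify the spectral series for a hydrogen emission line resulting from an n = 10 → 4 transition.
Brackett series

The spectral series in hydrogen are named based on the final (lower) energy level:
- Lyman series: n_final = 1 (ultraviolet)
- Balmer series: n_final = 2 (visible/near-UV)
- Paschen series: n_final = 3 (infrared)
- Brackett series: n_final = 4 (infrared)
- Pfund series: n_final = 5 (far infrared)

Since this transition ends at n = 4, it belongs to the Brackett series.

For reference, this 10 → 4 line has photon energy
ΔE = 13.6057 eV × (1/4² - 1/10²) = 0.71429925000 eV,
corresponding to wavelength λ = hc/ΔE = 1239.84 eV·nm / 0.71429925000 eV = 1735.74311 nm in the infrared region.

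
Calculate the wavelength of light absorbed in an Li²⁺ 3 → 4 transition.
208.289 nm

First, find the transition energy using E_n = -13.6057 Z² / n² eV:
E_3 = -13.6057 × 3² / 3² = -13.6057000 eV
E_4 = -13.6057 × 3² / 4² = -7.6532063 eV

Photon energy: |ΔE| = |E_4 - E_3| = 5.9524937 eV

Convert to wavelength using E = hc/λ with hc = 1239.84 eV·nm:
λ = hc/E = 1239.84 eV·nm / 5.9524937 eV
λ = 208.289 nm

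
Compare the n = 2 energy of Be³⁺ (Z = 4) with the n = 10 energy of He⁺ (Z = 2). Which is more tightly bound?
Be³⁺ at n = 2 (E = -54.423 eV)

Using E_n = -13.6057 Z² / n² eV:

Be³⁺ (Z = 4) at n = 2:
E = -13.6057 × 4² / 2² = -13.6057 × 16 / 4 = -54.422800 eV

He⁺ (Z = 2) at n = 10:
E = -13.6057 × 2² / 10² = -13.6057 × 4 / 100 = -0.544228 eV

Since -54.422800 eV < -0.544228 eV,
Be³⁺ at n = 2 is more tightly bound (requires more energy to ionize).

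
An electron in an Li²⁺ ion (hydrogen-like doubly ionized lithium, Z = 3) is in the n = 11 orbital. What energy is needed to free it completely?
1.01199 eV

The ionization energy is the energy needed to remove the electron completely (n → ∞).

For a hydrogen-like ion with Z = 3, E_n = -13.6057 Z² / n² eV.

At n = 11: E_11 = -13.6057 × 3² / 11² = -1.01199421 eV
At n = ∞: E_∞ = 0 eV

Ionization energy = E_∞ - E_11 = 0 - (-1.01199421) = 1.01199421 eV
Ionization energy ≈ 1.01199 eV

This is also called the binding energy of the electron in state n = 11.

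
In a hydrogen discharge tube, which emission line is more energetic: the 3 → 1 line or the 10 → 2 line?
3 → 1

Calculate the energy for each transition:

Transition 3 → 1:
ΔE₁ = |E_1 - E_3| = |-13.6057/1² - (-13.6057/3²)|
ΔE₁ = |-13.60570000 - (-1.51174444)| = 12.09396 eV

Transition 10 → 2:
ΔE₂ = |E_2 - E_10| = |-13.6057/2² - (-13.6057/10²)|
ΔE₂ = |-3.40142500 - (-0.13605700)| = 3.26537 eV

Since 12.09396 eV > 3.26537 eV, the transition 3 → 1 emits the more energetic photon.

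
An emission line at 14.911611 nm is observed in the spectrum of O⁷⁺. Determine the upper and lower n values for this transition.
n = 8 → n = 3

First, find the photon energy from the wavelength (hc = 1239.84 eV·nm):
E = hc/λ = 1239.84 eV·nm / 14.911611 nm = 83.145946 eV

The energy levels of O⁷⁺ satisfy E_n = -13.6057 × 8² / n² eV, so an emission n_i → n_f releases
ΔE = 13.6057 × 8² × (1/n_f² − 1/n_i²) eV.

Setting ΔE equal to the photon energy:
1/n_f² − 1/n_i² = 83.145946 / (13.6057 × 8²) = 0.095486113

Since 1/n_i² must be positive, we need 1/n_f² > 0.095486113, i.e. n_f ≤ 3. For each allowed n_f, solve n_i = (1/n_f² − 0.095486113)^(−1/2) and check whether it is a whole number:
  n_f = 1: 1/n_i² = 1.000000000 − 0.095486113 = 0.904513887 → n_i = 1.051  (not an integer) ✗
  n_f = 2: 1/n_i² = 0.250000000 − 0.095486113 = 0.154513887 → n_i = 2.544  (not an integer) ✗
  n_f = 3: 1/n_i² = 0.111111111 − 0.095486113 = 0.015624998 → n_i = 8.000  → integer, n_i = 8 ✓

Only n_f = 3 gives an integer upper level, n_i = 8.

The transition is from n = 8 to n = 3 (emission).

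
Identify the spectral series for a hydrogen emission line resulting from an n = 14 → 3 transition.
Paschen series

The spectral series in hydrogen are named based on the final (lower) energy level:
- Lyman series: n_final = 1 (ultraviolet)
- Balmer series: n_final = 2 (visible/near-UV)
- Paschen series: n_final = 3 (infrared)
- Brackett series: n_final = 4 (infrared)
- Pfund series: n_final = 5 (far infrared)

Since this transition ends at n = 3, it belongs to the Paschen series.

For reference, this 14 → 3 line has photon energy
ΔE = 13.6057 eV × (1/3² - 1/14²) = 1.442328 eV,
corresponding to wavelength λ = hc/ΔE = 1239.84 eV·nm / 1.442328 eV = 859.61 nm in the infrared region.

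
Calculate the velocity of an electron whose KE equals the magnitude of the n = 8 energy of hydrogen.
2.73e+05 m/s (or 0.09122% of c)

The binding energy at n = 8 for hydrogen is:
E_8 = -13.6057/8² = -0.2125891 eV
|E_8| = 0.2125891 eV

Convert to Joules:
KE = 0.2125891 eV × (1.602177 × 10⁻¹⁹ J/eV) = 3.4061e-20 J

Using KE = ½mv²:
v = √(2·KE/m_e)
v = √(2 × 3.4061e-20 J / 9.10938 × 10⁻³¹ kg)
v = 2.73e+05 m/s

This is approximately 0.09122% the speed of light.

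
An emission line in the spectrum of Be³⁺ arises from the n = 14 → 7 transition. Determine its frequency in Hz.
8.0568e+14 Hz

First, find the transition energy:
E_14 = -13.6057 × 4² / 14² = -1.11066939 eV
E_7 = -13.6057 × 4² / 7² = -4.44267755 eV
|ΔE| = |E_7 - E_14| = 3.33200816 eV

Convert to Joules: E = 3.33200816 eV × (1.602177 × 10⁻¹⁹ J/eV) = 5.338467e-19 J

Using E = hf:
f = E/h = 5.338467e-19 J / (6.62607 × 10⁻³⁴ J·s)
f = 8.0568e+14 Hz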